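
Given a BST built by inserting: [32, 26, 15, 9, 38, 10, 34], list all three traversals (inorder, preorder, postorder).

Tree insertion order: [32, 26, 15, 9, 38, 10, 34]
Tree (level-order array): [32, 26, 38, 15, None, 34, None, 9, None, None, None, None, 10]
Inorder (L, root, R): [9, 10, 15, 26, 32, 34, 38]
Preorder (root, L, R): [32, 26, 15, 9, 10, 38, 34]
Postorder (L, R, root): [10, 9, 15, 26, 34, 38, 32]


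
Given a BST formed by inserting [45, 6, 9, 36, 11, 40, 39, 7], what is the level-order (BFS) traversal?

Tree insertion order: [45, 6, 9, 36, 11, 40, 39, 7]
Tree (level-order array): [45, 6, None, None, 9, 7, 36, None, None, 11, 40, None, None, 39]
BFS from the root, enqueuing left then right child of each popped node:
  queue [45] -> pop 45, enqueue [6], visited so far: [45]
  queue [6] -> pop 6, enqueue [9], visited so far: [45, 6]
  queue [9] -> pop 9, enqueue [7, 36], visited so far: [45, 6, 9]
  queue [7, 36] -> pop 7, enqueue [none], visited so far: [45, 6, 9, 7]
  queue [36] -> pop 36, enqueue [11, 40], visited so far: [45, 6, 9, 7, 36]
  queue [11, 40] -> pop 11, enqueue [none], visited so far: [45, 6, 9, 7, 36, 11]
  queue [40] -> pop 40, enqueue [39], visited so far: [45, 6, 9, 7, 36, 11, 40]
  queue [39] -> pop 39, enqueue [none], visited so far: [45, 6, 9, 7, 36, 11, 40, 39]
Result: [45, 6, 9, 7, 36, 11, 40, 39]


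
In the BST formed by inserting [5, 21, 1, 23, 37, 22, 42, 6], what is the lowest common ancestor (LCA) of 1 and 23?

Tree insertion order: [5, 21, 1, 23, 37, 22, 42, 6]
Tree (level-order array): [5, 1, 21, None, None, 6, 23, None, None, 22, 37, None, None, None, 42]
In a BST, the LCA of p=1, q=23 is the first node v on the
root-to-leaf path with p <= v <= q (go left if both < v, right if both > v).
Walk from root:
  at 5: 1 <= 5 <= 23, this is the LCA
LCA = 5


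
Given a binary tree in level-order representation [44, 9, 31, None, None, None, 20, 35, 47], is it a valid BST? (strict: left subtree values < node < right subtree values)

Level-order array: [44, 9, 31, None, None, None, 20, 35, 47]
Validate using subtree bounds (lo, hi): at each node, require lo < value < hi,
then recurse left with hi=value and right with lo=value.
Preorder trace (stopping at first violation):
  at node 44 with bounds (-inf, +inf): OK
  at node 9 with bounds (-inf, 44): OK
  at node 31 with bounds (44, +inf): VIOLATION
Node 31 violates its bound: not (44 < 31 < +inf).
Result: Not a valid BST


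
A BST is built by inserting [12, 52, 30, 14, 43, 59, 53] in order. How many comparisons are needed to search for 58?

Search path for 58: 12 -> 52 -> 59 -> 53
Found: False
Comparisons: 4


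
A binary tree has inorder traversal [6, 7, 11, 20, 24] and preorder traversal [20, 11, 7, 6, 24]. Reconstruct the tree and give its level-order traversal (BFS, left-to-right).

Inorder:  [6, 7, 11, 20, 24]
Preorder: [20, 11, 7, 6, 24]
Algorithm: preorder visits root first, so consume preorder in order;
for each root, split the current inorder slice at that value into
left-subtree inorder and right-subtree inorder, then recurse.
Recursive splits:
  root=20; inorder splits into left=[6, 7, 11], right=[24]
  root=11; inorder splits into left=[6, 7], right=[]
  root=7; inorder splits into left=[6], right=[]
  root=6; inorder splits into left=[], right=[]
  root=24; inorder splits into left=[], right=[]
Reconstructed level-order: [20, 11, 24, 7, 6]


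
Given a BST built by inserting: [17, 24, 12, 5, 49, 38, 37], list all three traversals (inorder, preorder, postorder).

Tree insertion order: [17, 24, 12, 5, 49, 38, 37]
Tree (level-order array): [17, 12, 24, 5, None, None, 49, None, None, 38, None, 37]
Inorder (L, root, R): [5, 12, 17, 24, 37, 38, 49]
Preorder (root, L, R): [17, 12, 5, 24, 49, 38, 37]
Postorder (L, R, root): [5, 12, 37, 38, 49, 24, 17]


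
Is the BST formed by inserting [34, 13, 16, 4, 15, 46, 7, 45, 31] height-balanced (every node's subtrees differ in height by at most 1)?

Tree (level-order array): [34, 13, 46, 4, 16, 45, None, None, 7, 15, 31]
Definition: a tree is height-balanced if, at every node, |h(left) - h(right)| <= 1 (empty subtree has height -1).
Bottom-up per-node check:
  node 7: h_left=-1, h_right=-1, diff=0 [OK], height=0
  node 4: h_left=-1, h_right=0, diff=1 [OK], height=1
  node 15: h_left=-1, h_right=-1, diff=0 [OK], height=0
  node 31: h_left=-1, h_right=-1, diff=0 [OK], height=0
  node 16: h_left=0, h_right=0, diff=0 [OK], height=1
  node 13: h_left=1, h_right=1, diff=0 [OK], height=2
  node 45: h_left=-1, h_right=-1, diff=0 [OK], height=0
  node 46: h_left=0, h_right=-1, diff=1 [OK], height=1
  node 34: h_left=2, h_right=1, diff=1 [OK], height=3
All nodes satisfy the balance condition.
Result: Balanced


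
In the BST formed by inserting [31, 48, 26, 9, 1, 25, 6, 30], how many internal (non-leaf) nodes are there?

Tree built from: [31, 48, 26, 9, 1, 25, 6, 30]
Tree (level-order array): [31, 26, 48, 9, 30, None, None, 1, 25, None, None, None, 6]
Rule: An internal node has at least one child.
Per-node child counts:
  node 31: 2 child(ren)
  node 26: 2 child(ren)
  node 9: 2 child(ren)
  node 1: 1 child(ren)
  node 6: 0 child(ren)
  node 25: 0 child(ren)
  node 30: 0 child(ren)
  node 48: 0 child(ren)
Matching nodes: [31, 26, 9, 1]
Count of internal (non-leaf) nodes: 4


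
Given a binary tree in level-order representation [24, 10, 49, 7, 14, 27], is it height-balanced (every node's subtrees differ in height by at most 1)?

Tree (level-order array): [24, 10, 49, 7, 14, 27]
Definition: a tree is height-balanced if, at every node, |h(left) - h(right)| <= 1 (empty subtree has height -1).
Bottom-up per-node check:
  node 7: h_left=-1, h_right=-1, diff=0 [OK], height=0
  node 14: h_left=-1, h_right=-1, diff=0 [OK], height=0
  node 10: h_left=0, h_right=0, diff=0 [OK], height=1
  node 27: h_left=-1, h_right=-1, diff=0 [OK], height=0
  node 49: h_left=0, h_right=-1, diff=1 [OK], height=1
  node 24: h_left=1, h_right=1, diff=0 [OK], height=2
All nodes satisfy the balance condition.
Result: Balanced


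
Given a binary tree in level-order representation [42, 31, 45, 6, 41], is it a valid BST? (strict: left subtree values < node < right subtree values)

Level-order array: [42, 31, 45, 6, 41]
Validate using subtree bounds (lo, hi): at each node, require lo < value < hi,
then recurse left with hi=value and right with lo=value.
Preorder trace (stopping at first violation):
  at node 42 with bounds (-inf, +inf): OK
  at node 31 with bounds (-inf, 42): OK
  at node 6 with bounds (-inf, 31): OK
  at node 41 with bounds (31, 42): OK
  at node 45 with bounds (42, +inf): OK
No violation found at any node.
Result: Valid BST


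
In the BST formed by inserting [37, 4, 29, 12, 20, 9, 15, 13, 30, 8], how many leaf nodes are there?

Tree built from: [37, 4, 29, 12, 20, 9, 15, 13, 30, 8]
Tree (level-order array): [37, 4, None, None, 29, 12, 30, 9, 20, None, None, 8, None, 15, None, None, None, 13]
Rule: A leaf has 0 children.
Per-node child counts:
  node 37: 1 child(ren)
  node 4: 1 child(ren)
  node 29: 2 child(ren)
  node 12: 2 child(ren)
  node 9: 1 child(ren)
  node 8: 0 child(ren)
  node 20: 1 child(ren)
  node 15: 1 child(ren)
  node 13: 0 child(ren)
  node 30: 0 child(ren)
Matching nodes: [8, 13, 30]
Count of leaf nodes: 3


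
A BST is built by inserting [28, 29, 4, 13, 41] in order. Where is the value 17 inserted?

Starting tree (level order): [28, 4, 29, None, 13, None, 41]
Insertion path: 28 -> 4 -> 13
Result: insert 17 as right child of 13
Final tree (level order): [28, 4, 29, None, 13, None, 41, None, 17]


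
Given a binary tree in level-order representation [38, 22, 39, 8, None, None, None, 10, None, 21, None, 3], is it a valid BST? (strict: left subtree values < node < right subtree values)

Level-order array: [38, 22, 39, 8, None, None, None, 10, None, 21, None, 3]
Validate using subtree bounds (lo, hi): at each node, require lo < value < hi,
then recurse left with hi=value and right with lo=value.
Preorder trace (stopping at first violation):
  at node 38 with bounds (-inf, +inf): OK
  at node 22 with bounds (-inf, 38): OK
  at node 8 with bounds (-inf, 22): OK
  at node 10 with bounds (-inf, 8): VIOLATION
Node 10 violates its bound: not (-inf < 10 < 8).
Result: Not a valid BST


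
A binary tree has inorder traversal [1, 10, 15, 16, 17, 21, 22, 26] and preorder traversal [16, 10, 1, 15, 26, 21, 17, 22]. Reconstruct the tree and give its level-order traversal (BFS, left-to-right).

Inorder:  [1, 10, 15, 16, 17, 21, 22, 26]
Preorder: [16, 10, 1, 15, 26, 21, 17, 22]
Algorithm: preorder visits root first, so consume preorder in order;
for each root, split the current inorder slice at that value into
left-subtree inorder and right-subtree inorder, then recurse.
Recursive splits:
  root=16; inorder splits into left=[1, 10, 15], right=[17, 21, 22, 26]
  root=10; inorder splits into left=[1], right=[15]
  root=1; inorder splits into left=[], right=[]
  root=15; inorder splits into left=[], right=[]
  root=26; inorder splits into left=[17, 21, 22], right=[]
  root=21; inorder splits into left=[17], right=[22]
  root=17; inorder splits into left=[], right=[]
  root=22; inorder splits into left=[], right=[]
Reconstructed level-order: [16, 10, 26, 1, 15, 21, 17, 22]


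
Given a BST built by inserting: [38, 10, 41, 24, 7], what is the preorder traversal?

Tree insertion order: [38, 10, 41, 24, 7]
Tree (level-order array): [38, 10, 41, 7, 24]
Preorder traversal: [38, 10, 7, 24, 41]


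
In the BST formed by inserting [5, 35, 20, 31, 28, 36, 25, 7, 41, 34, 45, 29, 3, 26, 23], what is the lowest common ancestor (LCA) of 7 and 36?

Tree insertion order: [5, 35, 20, 31, 28, 36, 25, 7, 41, 34, 45, 29, 3, 26, 23]
Tree (level-order array): [5, 3, 35, None, None, 20, 36, 7, 31, None, 41, None, None, 28, 34, None, 45, 25, 29, None, None, None, None, 23, 26]
In a BST, the LCA of p=7, q=36 is the first node v on the
root-to-leaf path with p <= v <= q (go left if both < v, right if both > v).
Walk from root:
  at 5: both 7 and 36 > 5, go right
  at 35: 7 <= 35 <= 36, this is the LCA
LCA = 35


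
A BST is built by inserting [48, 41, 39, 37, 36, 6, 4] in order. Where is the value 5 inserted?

Starting tree (level order): [48, 41, None, 39, None, 37, None, 36, None, 6, None, 4]
Insertion path: 48 -> 41 -> 39 -> 37 -> 36 -> 6 -> 4
Result: insert 5 as right child of 4
Final tree (level order): [48, 41, None, 39, None, 37, None, 36, None, 6, None, 4, None, None, 5]


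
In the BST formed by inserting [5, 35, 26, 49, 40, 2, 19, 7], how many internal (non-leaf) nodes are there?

Tree built from: [5, 35, 26, 49, 40, 2, 19, 7]
Tree (level-order array): [5, 2, 35, None, None, 26, 49, 19, None, 40, None, 7]
Rule: An internal node has at least one child.
Per-node child counts:
  node 5: 2 child(ren)
  node 2: 0 child(ren)
  node 35: 2 child(ren)
  node 26: 1 child(ren)
  node 19: 1 child(ren)
  node 7: 0 child(ren)
  node 49: 1 child(ren)
  node 40: 0 child(ren)
Matching nodes: [5, 35, 26, 19, 49]
Count of internal (non-leaf) nodes: 5


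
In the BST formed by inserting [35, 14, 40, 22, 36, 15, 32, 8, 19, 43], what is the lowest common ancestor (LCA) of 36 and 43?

Tree insertion order: [35, 14, 40, 22, 36, 15, 32, 8, 19, 43]
Tree (level-order array): [35, 14, 40, 8, 22, 36, 43, None, None, 15, 32, None, None, None, None, None, 19]
In a BST, the LCA of p=36, q=43 is the first node v on the
root-to-leaf path with p <= v <= q (go left if both < v, right if both > v).
Walk from root:
  at 35: both 36 and 43 > 35, go right
  at 40: 36 <= 40 <= 43, this is the LCA
LCA = 40


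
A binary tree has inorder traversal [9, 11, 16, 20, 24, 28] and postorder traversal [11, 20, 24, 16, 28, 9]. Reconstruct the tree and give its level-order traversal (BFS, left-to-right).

Inorder:   [9, 11, 16, 20, 24, 28]
Postorder: [11, 20, 24, 16, 28, 9]
Algorithm: postorder visits root last, so walk postorder right-to-left;
each value is the root of the current inorder slice — split it at that
value, recurse on the right subtree first, then the left.
Recursive splits:
  root=9; inorder splits into left=[], right=[11, 16, 20, 24, 28]
  root=28; inorder splits into left=[11, 16, 20, 24], right=[]
  root=16; inorder splits into left=[11], right=[20, 24]
  root=24; inorder splits into left=[20], right=[]
  root=20; inorder splits into left=[], right=[]
  root=11; inorder splits into left=[], right=[]
Reconstructed level-order: [9, 28, 16, 11, 24, 20]


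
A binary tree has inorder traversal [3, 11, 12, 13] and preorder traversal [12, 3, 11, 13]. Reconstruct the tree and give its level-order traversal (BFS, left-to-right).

Inorder:  [3, 11, 12, 13]
Preorder: [12, 3, 11, 13]
Algorithm: preorder visits root first, so consume preorder in order;
for each root, split the current inorder slice at that value into
left-subtree inorder and right-subtree inorder, then recurse.
Recursive splits:
  root=12; inorder splits into left=[3, 11], right=[13]
  root=3; inorder splits into left=[], right=[11]
  root=11; inorder splits into left=[], right=[]
  root=13; inorder splits into left=[], right=[]
Reconstructed level-order: [12, 3, 13, 11]


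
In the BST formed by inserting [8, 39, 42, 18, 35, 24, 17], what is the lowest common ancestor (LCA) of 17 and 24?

Tree insertion order: [8, 39, 42, 18, 35, 24, 17]
Tree (level-order array): [8, None, 39, 18, 42, 17, 35, None, None, None, None, 24]
In a BST, the LCA of p=17, q=24 is the first node v on the
root-to-leaf path with p <= v <= q (go left if both < v, right if both > v).
Walk from root:
  at 8: both 17 and 24 > 8, go right
  at 39: both 17 and 24 < 39, go left
  at 18: 17 <= 18 <= 24, this is the LCA
LCA = 18


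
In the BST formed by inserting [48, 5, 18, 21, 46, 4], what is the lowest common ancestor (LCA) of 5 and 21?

Tree insertion order: [48, 5, 18, 21, 46, 4]
Tree (level-order array): [48, 5, None, 4, 18, None, None, None, 21, None, 46]
In a BST, the LCA of p=5, q=21 is the first node v on the
root-to-leaf path with p <= v <= q (go left if both < v, right if both > v).
Walk from root:
  at 48: both 5 and 21 < 48, go left
  at 5: 5 <= 5 <= 21, this is the LCA
LCA = 5


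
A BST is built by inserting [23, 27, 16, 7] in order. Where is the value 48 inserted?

Starting tree (level order): [23, 16, 27, 7]
Insertion path: 23 -> 27
Result: insert 48 as right child of 27
Final tree (level order): [23, 16, 27, 7, None, None, 48]


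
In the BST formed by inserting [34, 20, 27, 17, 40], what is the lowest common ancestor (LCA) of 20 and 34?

Tree insertion order: [34, 20, 27, 17, 40]
Tree (level-order array): [34, 20, 40, 17, 27]
In a BST, the LCA of p=20, q=34 is the first node v on the
root-to-leaf path with p <= v <= q (go left if both < v, right if both > v).
Walk from root:
  at 34: 20 <= 34 <= 34, this is the LCA
LCA = 34


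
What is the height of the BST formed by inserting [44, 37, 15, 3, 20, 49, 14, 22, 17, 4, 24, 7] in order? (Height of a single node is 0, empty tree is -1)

Insertion order: [44, 37, 15, 3, 20, 49, 14, 22, 17, 4, 24, 7]
Tree (level-order array): [44, 37, 49, 15, None, None, None, 3, 20, None, 14, 17, 22, 4, None, None, None, None, 24, None, 7]
Compute height bottom-up (empty subtree = -1):
  height(7) = 1 + max(-1, -1) = 0
  height(4) = 1 + max(-1, 0) = 1
  height(14) = 1 + max(1, -1) = 2
  height(3) = 1 + max(-1, 2) = 3
  height(17) = 1 + max(-1, -1) = 0
  height(24) = 1 + max(-1, -1) = 0
  height(22) = 1 + max(-1, 0) = 1
  height(20) = 1 + max(0, 1) = 2
  height(15) = 1 + max(3, 2) = 4
  height(37) = 1 + max(4, -1) = 5
  height(49) = 1 + max(-1, -1) = 0
  height(44) = 1 + max(5, 0) = 6
Height = 6


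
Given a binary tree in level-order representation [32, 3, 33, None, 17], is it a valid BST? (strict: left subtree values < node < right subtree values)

Level-order array: [32, 3, 33, None, 17]
Validate using subtree bounds (lo, hi): at each node, require lo < value < hi,
then recurse left with hi=value and right with lo=value.
Preorder trace (stopping at first violation):
  at node 32 with bounds (-inf, +inf): OK
  at node 3 with bounds (-inf, 32): OK
  at node 17 with bounds (3, 32): OK
  at node 33 with bounds (32, +inf): OK
No violation found at any node.
Result: Valid BST


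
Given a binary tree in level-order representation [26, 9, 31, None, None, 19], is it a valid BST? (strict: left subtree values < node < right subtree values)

Level-order array: [26, 9, 31, None, None, 19]
Validate using subtree bounds (lo, hi): at each node, require lo < value < hi,
then recurse left with hi=value and right with lo=value.
Preorder trace (stopping at first violation):
  at node 26 with bounds (-inf, +inf): OK
  at node 9 with bounds (-inf, 26): OK
  at node 31 with bounds (26, +inf): OK
  at node 19 with bounds (26, 31): VIOLATION
Node 19 violates its bound: not (26 < 19 < 31).
Result: Not a valid BST


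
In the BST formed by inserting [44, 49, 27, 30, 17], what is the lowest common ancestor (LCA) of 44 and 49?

Tree insertion order: [44, 49, 27, 30, 17]
Tree (level-order array): [44, 27, 49, 17, 30]
In a BST, the LCA of p=44, q=49 is the first node v on the
root-to-leaf path with p <= v <= q (go left if both < v, right if both > v).
Walk from root:
  at 44: 44 <= 44 <= 49, this is the LCA
LCA = 44


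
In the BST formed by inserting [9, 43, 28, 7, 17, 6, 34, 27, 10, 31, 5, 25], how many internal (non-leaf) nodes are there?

Tree built from: [9, 43, 28, 7, 17, 6, 34, 27, 10, 31, 5, 25]
Tree (level-order array): [9, 7, 43, 6, None, 28, None, 5, None, 17, 34, None, None, 10, 27, 31, None, None, None, 25]
Rule: An internal node has at least one child.
Per-node child counts:
  node 9: 2 child(ren)
  node 7: 1 child(ren)
  node 6: 1 child(ren)
  node 5: 0 child(ren)
  node 43: 1 child(ren)
  node 28: 2 child(ren)
  node 17: 2 child(ren)
  node 10: 0 child(ren)
  node 27: 1 child(ren)
  node 25: 0 child(ren)
  node 34: 1 child(ren)
  node 31: 0 child(ren)
Matching nodes: [9, 7, 6, 43, 28, 17, 27, 34]
Count of internal (non-leaf) nodes: 8


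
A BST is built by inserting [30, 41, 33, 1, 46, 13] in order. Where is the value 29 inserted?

Starting tree (level order): [30, 1, 41, None, 13, 33, 46]
Insertion path: 30 -> 1 -> 13
Result: insert 29 as right child of 13
Final tree (level order): [30, 1, 41, None, 13, 33, 46, None, 29]


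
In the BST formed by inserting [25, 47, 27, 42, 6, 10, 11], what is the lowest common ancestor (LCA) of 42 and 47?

Tree insertion order: [25, 47, 27, 42, 6, 10, 11]
Tree (level-order array): [25, 6, 47, None, 10, 27, None, None, 11, None, 42]
In a BST, the LCA of p=42, q=47 is the first node v on the
root-to-leaf path with p <= v <= q (go left if both < v, right if both > v).
Walk from root:
  at 25: both 42 and 47 > 25, go right
  at 47: 42 <= 47 <= 47, this is the LCA
LCA = 47


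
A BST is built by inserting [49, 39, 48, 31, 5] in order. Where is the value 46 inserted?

Starting tree (level order): [49, 39, None, 31, 48, 5]
Insertion path: 49 -> 39 -> 48
Result: insert 46 as left child of 48
Final tree (level order): [49, 39, None, 31, 48, 5, None, 46]


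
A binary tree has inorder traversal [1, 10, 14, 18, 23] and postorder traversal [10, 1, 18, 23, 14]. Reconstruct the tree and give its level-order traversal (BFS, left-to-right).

Inorder:   [1, 10, 14, 18, 23]
Postorder: [10, 1, 18, 23, 14]
Algorithm: postorder visits root last, so walk postorder right-to-left;
each value is the root of the current inorder slice — split it at that
value, recurse on the right subtree first, then the left.
Recursive splits:
  root=14; inorder splits into left=[1, 10], right=[18, 23]
  root=23; inorder splits into left=[18], right=[]
  root=18; inorder splits into left=[], right=[]
  root=1; inorder splits into left=[], right=[10]
  root=10; inorder splits into left=[], right=[]
Reconstructed level-order: [14, 1, 23, 10, 18]


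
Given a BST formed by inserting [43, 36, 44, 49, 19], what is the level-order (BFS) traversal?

Tree insertion order: [43, 36, 44, 49, 19]
Tree (level-order array): [43, 36, 44, 19, None, None, 49]
BFS from the root, enqueuing left then right child of each popped node:
  queue [43] -> pop 43, enqueue [36, 44], visited so far: [43]
  queue [36, 44] -> pop 36, enqueue [19], visited so far: [43, 36]
  queue [44, 19] -> pop 44, enqueue [49], visited so far: [43, 36, 44]
  queue [19, 49] -> pop 19, enqueue [none], visited so far: [43, 36, 44, 19]
  queue [49] -> pop 49, enqueue [none], visited so far: [43, 36, 44, 19, 49]
Result: [43, 36, 44, 19, 49]


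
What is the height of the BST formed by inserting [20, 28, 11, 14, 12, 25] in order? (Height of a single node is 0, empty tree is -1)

Insertion order: [20, 28, 11, 14, 12, 25]
Tree (level-order array): [20, 11, 28, None, 14, 25, None, 12]
Compute height bottom-up (empty subtree = -1):
  height(12) = 1 + max(-1, -1) = 0
  height(14) = 1 + max(0, -1) = 1
  height(11) = 1 + max(-1, 1) = 2
  height(25) = 1 + max(-1, -1) = 0
  height(28) = 1 + max(0, -1) = 1
  height(20) = 1 + max(2, 1) = 3
Height = 3


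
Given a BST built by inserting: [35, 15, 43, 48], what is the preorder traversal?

Tree insertion order: [35, 15, 43, 48]
Tree (level-order array): [35, 15, 43, None, None, None, 48]
Preorder traversal: [35, 15, 43, 48]


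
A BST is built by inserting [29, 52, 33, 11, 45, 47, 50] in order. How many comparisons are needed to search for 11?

Search path for 11: 29 -> 11
Found: True
Comparisons: 2


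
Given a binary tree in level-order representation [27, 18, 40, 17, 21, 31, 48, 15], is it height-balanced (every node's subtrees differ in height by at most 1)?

Tree (level-order array): [27, 18, 40, 17, 21, 31, 48, 15]
Definition: a tree is height-balanced if, at every node, |h(left) - h(right)| <= 1 (empty subtree has height -1).
Bottom-up per-node check:
  node 15: h_left=-1, h_right=-1, diff=0 [OK], height=0
  node 17: h_left=0, h_right=-1, diff=1 [OK], height=1
  node 21: h_left=-1, h_right=-1, diff=0 [OK], height=0
  node 18: h_left=1, h_right=0, diff=1 [OK], height=2
  node 31: h_left=-1, h_right=-1, diff=0 [OK], height=0
  node 48: h_left=-1, h_right=-1, diff=0 [OK], height=0
  node 40: h_left=0, h_right=0, diff=0 [OK], height=1
  node 27: h_left=2, h_right=1, diff=1 [OK], height=3
All nodes satisfy the balance condition.
Result: Balanced


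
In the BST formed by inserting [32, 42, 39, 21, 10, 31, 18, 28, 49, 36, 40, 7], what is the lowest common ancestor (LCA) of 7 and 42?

Tree insertion order: [32, 42, 39, 21, 10, 31, 18, 28, 49, 36, 40, 7]
Tree (level-order array): [32, 21, 42, 10, 31, 39, 49, 7, 18, 28, None, 36, 40]
In a BST, the LCA of p=7, q=42 is the first node v on the
root-to-leaf path with p <= v <= q (go left if both < v, right if both > v).
Walk from root:
  at 32: 7 <= 32 <= 42, this is the LCA
LCA = 32


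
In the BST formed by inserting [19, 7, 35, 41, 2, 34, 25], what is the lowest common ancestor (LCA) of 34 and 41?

Tree insertion order: [19, 7, 35, 41, 2, 34, 25]
Tree (level-order array): [19, 7, 35, 2, None, 34, 41, None, None, 25]
In a BST, the LCA of p=34, q=41 is the first node v on the
root-to-leaf path with p <= v <= q (go left if both < v, right if both > v).
Walk from root:
  at 19: both 34 and 41 > 19, go right
  at 35: 34 <= 35 <= 41, this is the LCA
LCA = 35


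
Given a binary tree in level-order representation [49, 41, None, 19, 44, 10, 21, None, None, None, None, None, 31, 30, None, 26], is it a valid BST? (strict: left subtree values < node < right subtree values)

Level-order array: [49, 41, None, 19, 44, 10, 21, None, None, None, None, None, 31, 30, None, 26]
Validate using subtree bounds (lo, hi): at each node, require lo < value < hi,
then recurse left with hi=value and right with lo=value.
Preorder trace (stopping at first violation):
  at node 49 with bounds (-inf, +inf): OK
  at node 41 with bounds (-inf, 49): OK
  at node 19 with bounds (-inf, 41): OK
  at node 10 with bounds (-inf, 19): OK
  at node 21 with bounds (19, 41): OK
  at node 31 with bounds (21, 41): OK
  at node 30 with bounds (21, 31): OK
  at node 26 with bounds (21, 30): OK
  at node 44 with bounds (41, 49): OK
No violation found at any node.
Result: Valid BST


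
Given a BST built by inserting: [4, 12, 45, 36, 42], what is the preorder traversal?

Tree insertion order: [4, 12, 45, 36, 42]
Tree (level-order array): [4, None, 12, None, 45, 36, None, None, 42]
Preorder traversal: [4, 12, 45, 36, 42]


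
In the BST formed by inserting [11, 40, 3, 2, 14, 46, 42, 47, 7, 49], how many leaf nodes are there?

Tree built from: [11, 40, 3, 2, 14, 46, 42, 47, 7, 49]
Tree (level-order array): [11, 3, 40, 2, 7, 14, 46, None, None, None, None, None, None, 42, 47, None, None, None, 49]
Rule: A leaf has 0 children.
Per-node child counts:
  node 11: 2 child(ren)
  node 3: 2 child(ren)
  node 2: 0 child(ren)
  node 7: 0 child(ren)
  node 40: 2 child(ren)
  node 14: 0 child(ren)
  node 46: 2 child(ren)
  node 42: 0 child(ren)
  node 47: 1 child(ren)
  node 49: 0 child(ren)
Matching nodes: [2, 7, 14, 42, 49]
Count of leaf nodes: 5


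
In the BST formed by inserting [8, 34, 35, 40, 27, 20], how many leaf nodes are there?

Tree built from: [8, 34, 35, 40, 27, 20]
Tree (level-order array): [8, None, 34, 27, 35, 20, None, None, 40]
Rule: A leaf has 0 children.
Per-node child counts:
  node 8: 1 child(ren)
  node 34: 2 child(ren)
  node 27: 1 child(ren)
  node 20: 0 child(ren)
  node 35: 1 child(ren)
  node 40: 0 child(ren)
Matching nodes: [20, 40]
Count of leaf nodes: 2


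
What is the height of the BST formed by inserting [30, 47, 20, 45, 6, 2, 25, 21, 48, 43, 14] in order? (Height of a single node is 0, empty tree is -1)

Insertion order: [30, 47, 20, 45, 6, 2, 25, 21, 48, 43, 14]
Tree (level-order array): [30, 20, 47, 6, 25, 45, 48, 2, 14, 21, None, 43]
Compute height bottom-up (empty subtree = -1):
  height(2) = 1 + max(-1, -1) = 0
  height(14) = 1 + max(-1, -1) = 0
  height(6) = 1 + max(0, 0) = 1
  height(21) = 1 + max(-1, -1) = 0
  height(25) = 1 + max(0, -1) = 1
  height(20) = 1 + max(1, 1) = 2
  height(43) = 1 + max(-1, -1) = 0
  height(45) = 1 + max(0, -1) = 1
  height(48) = 1 + max(-1, -1) = 0
  height(47) = 1 + max(1, 0) = 2
  height(30) = 1 + max(2, 2) = 3
Height = 3


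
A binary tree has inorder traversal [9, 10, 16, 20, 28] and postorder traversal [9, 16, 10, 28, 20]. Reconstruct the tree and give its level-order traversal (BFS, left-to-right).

Inorder:   [9, 10, 16, 20, 28]
Postorder: [9, 16, 10, 28, 20]
Algorithm: postorder visits root last, so walk postorder right-to-left;
each value is the root of the current inorder slice — split it at that
value, recurse on the right subtree first, then the left.
Recursive splits:
  root=20; inorder splits into left=[9, 10, 16], right=[28]
  root=28; inorder splits into left=[], right=[]
  root=10; inorder splits into left=[9], right=[16]
  root=16; inorder splits into left=[], right=[]
  root=9; inorder splits into left=[], right=[]
Reconstructed level-order: [20, 10, 28, 9, 16]


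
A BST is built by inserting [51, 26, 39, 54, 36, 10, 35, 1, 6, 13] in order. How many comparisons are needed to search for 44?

Search path for 44: 51 -> 26 -> 39
Found: False
Comparisons: 3


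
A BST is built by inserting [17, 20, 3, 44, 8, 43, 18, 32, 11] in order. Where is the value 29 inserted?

Starting tree (level order): [17, 3, 20, None, 8, 18, 44, None, 11, None, None, 43, None, None, None, 32]
Insertion path: 17 -> 20 -> 44 -> 43 -> 32
Result: insert 29 as left child of 32
Final tree (level order): [17, 3, 20, None, 8, 18, 44, None, 11, None, None, 43, None, None, None, 32, None, 29]


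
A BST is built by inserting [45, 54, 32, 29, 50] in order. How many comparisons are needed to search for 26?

Search path for 26: 45 -> 32 -> 29
Found: False
Comparisons: 3


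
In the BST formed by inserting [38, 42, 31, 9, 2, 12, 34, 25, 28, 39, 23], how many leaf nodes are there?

Tree built from: [38, 42, 31, 9, 2, 12, 34, 25, 28, 39, 23]
Tree (level-order array): [38, 31, 42, 9, 34, 39, None, 2, 12, None, None, None, None, None, None, None, 25, 23, 28]
Rule: A leaf has 0 children.
Per-node child counts:
  node 38: 2 child(ren)
  node 31: 2 child(ren)
  node 9: 2 child(ren)
  node 2: 0 child(ren)
  node 12: 1 child(ren)
  node 25: 2 child(ren)
  node 23: 0 child(ren)
  node 28: 0 child(ren)
  node 34: 0 child(ren)
  node 42: 1 child(ren)
  node 39: 0 child(ren)
Matching nodes: [2, 23, 28, 34, 39]
Count of leaf nodes: 5


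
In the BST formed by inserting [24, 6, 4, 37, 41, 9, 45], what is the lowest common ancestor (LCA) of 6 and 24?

Tree insertion order: [24, 6, 4, 37, 41, 9, 45]
Tree (level-order array): [24, 6, 37, 4, 9, None, 41, None, None, None, None, None, 45]
In a BST, the LCA of p=6, q=24 is the first node v on the
root-to-leaf path with p <= v <= q (go left if both < v, right if both > v).
Walk from root:
  at 24: 6 <= 24 <= 24, this is the LCA
LCA = 24


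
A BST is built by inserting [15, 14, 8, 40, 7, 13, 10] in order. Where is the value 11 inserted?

Starting tree (level order): [15, 14, 40, 8, None, None, None, 7, 13, None, None, 10]
Insertion path: 15 -> 14 -> 8 -> 13 -> 10
Result: insert 11 as right child of 10
Final tree (level order): [15, 14, 40, 8, None, None, None, 7, 13, None, None, 10, None, None, 11]


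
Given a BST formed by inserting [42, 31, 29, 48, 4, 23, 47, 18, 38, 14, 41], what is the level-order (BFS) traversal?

Tree insertion order: [42, 31, 29, 48, 4, 23, 47, 18, 38, 14, 41]
Tree (level-order array): [42, 31, 48, 29, 38, 47, None, 4, None, None, 41, None, None, None, 23, None, None, 18, None, 14]
BFS from the root, enqueuing left then right child of each popped node:
  queue [42] -> pop 42, enqueue [31, 48], visited so far: [42]
  queue [31, 48] -> pop 31, enqueue [29, 38], visited so far: [42, 31]
  queue [48, 29, 38] -> pop 48, enqueue [47], visited so far: [42, 31, 48]
  queue [29, 38, 47] -> pop 29, enqueue [4], visited so far: [42, 31, 48, 29]
  queue [38, 47, 4] -> pop 38, enqueue [41], visited so far: [42, 31, 48, 29, 38]
  queue [47, 4, 41] -> pop 47, enqueue [none], visited so far: [42, 31, 48, 29, 38, 47]
  queue [4, 41] -> pop 4, enqueue [23], visited so far: [42, 31, 48, 29, 38, 47, 4]
  queue [41, 23] -> pop 41, enqueue [none], visited so far: [42, 31, 48, 29, 38, 47, 4, 41]
  queue [23] -> pop 23, enqueue [18], visited so far: [42, 31, 48, 29, 38, 47, 4, 41, 23]
  queue [18] -> pop 18, enqueue [14], visited so far: [42, 31, 48, 29, 38, 47, 4, 41, 23, 18]
  queue [14] -> pop 14, enqueue [none], visited so far: [42, 31, 48, 29, 38, 47, 4, 41, 23, 18, 14]
Result: [42, 31, 48, 29, 38, 47, 4, 41, 23, 18, 14]


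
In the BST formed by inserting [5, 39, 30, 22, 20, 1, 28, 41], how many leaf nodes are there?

Tree built from: [5, 39, 30, 22, 20, 1, 28, 41]
Tree (level-order array): [5, 1, 39, None, None, 30, 41, 22, None, None, None, 20, 28]
Rule: A leaf has 0 children.
Per-node child counts:
  node 5: 2 child(ren)
  node 1: 0 child(ren)
  node 39: 2 child(ren)
  node 30: 1 child(ren)
  node 22: 2 child(ren)
  node 20: 0 child(ren)
  node 28: 0 child(ren)
  node 41: 0 child(ren)
Matching nodes: [1, 20, 28, 41]
Count of leaf nodes: 4


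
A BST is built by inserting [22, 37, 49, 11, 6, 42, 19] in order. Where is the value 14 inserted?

Starting tree (level order): [22, 11, 37, 6, 19, None, 49, None, None, None, None, 42]
Insertion path: 22 -> 11 -> 19
Result: insert 14 as left child of 19
Final tree (level order): [22, 11, 37, 6, 19, None, 49, None, None, 14, None, 42]


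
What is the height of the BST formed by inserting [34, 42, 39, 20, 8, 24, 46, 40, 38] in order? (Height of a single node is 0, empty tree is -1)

Insertion order: [34, 42, 39, 20, 8, 24, 46, 40, 38]
Tree (level-order array): [34, 20, 42, 8, 24, 39, 46, None, None, None, None, 38, 40]
Compute height bottom-up (empty subtree = -1):
  height(8) = 1 + max(-1, -1) = 0
  height(24) = 1 + max(-1, -1) = 0
  height(20) = 1 + max(0, 0) = 1
  height(38) = 1 + max(-1, -1) = 0
  height(40) = 1 + max(-1, -1) = 0
  height(39) = 1 + max(0, 0) = 1
  height(46) = 1 + max(-1, -1) = 0
  height(42) = 1 + max(1, 0) = 2
  height(34) = 1 + max(1, 2) = 3
Height = 3


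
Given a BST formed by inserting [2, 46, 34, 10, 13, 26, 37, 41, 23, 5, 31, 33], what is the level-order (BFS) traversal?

Tree insertion order: [2, 46, 34, 10, 13, 26, 37, 41, 23, 5, 31, 33]
Tree (level-order array): [2, None, 46, 34, None, 10, 37, 5, 13, None, 41, None, None, None, 26, None, None, 23, 31, None, None, None, 33]
BFS from the root, enqueuing left then right child of each popped node:
  queue [2] -> pop 2, enqueue [46], visited so far: [2]
  queue [46] -> pop 46, enqueue [34], visited so far: [2, 46]
  queue [34] -> pop 34, enqueue [10, 37], visited so far: [2, 46, 34]
  queue [10, 37] -> pop 10, enqueue [5, 13], visited so far: [2, 46, 34, 10]
  queue [37, 5, 13] -> pop 37, enqueue [41], visited so far: [2, 46, 34, 10, 37]
  queue [5, 13, 41] -> pop 5, enqueue [none], visited so far: [2, 46, 34, 10, 37, 5]
  queue [13, 41] -> pop 13, enqueue [26], visited so far: [2, 46, 34, 10, 37, 5, 13]
  queue [41, 26] -> pop 41, enqueue [none], visited so far: [2, 46, 34, 10, 37, 5, 13, 41]
  queue [26] -> pop 26, enqueue [23, 31], visited so far: [2, 46, 34, 10, 37, 5, 13, 41, 26]
  queue [23, 31] -> pop 23, enqueue [none], visited so far: [2, 46, 34, 10, 37, 5, 13, 41, 26, 23]
  queue [31] -> pop 31, enqueue [33], visited so far: [2, 46, 34, 10, 37, 5, 13, 41, 26, 23, 31]
  queue [33] -> pop 33, enqueue [none], visited so far: [2, 46, 34, 10, 37, 5, 13, 41, 26, 23, 31, 33]
Result: [2, 46, 34, 10, 37, 5, 13, 41, 26, 23, 31, 33]


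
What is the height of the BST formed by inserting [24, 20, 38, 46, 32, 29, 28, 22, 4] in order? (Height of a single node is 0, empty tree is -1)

Insertion order: [24, 20, 38, 46, 32, 29, 28, 22, 4]
Tree (level-order array): [24, 20, 38, 4, 22, 32, 46, None, None, None, None, 29, None, None, None, 28]
Compute height bottom-up (empty subtree = -1):
  height(4) = 1 + max(-1, -1) = 0
  height(22) = 1 + max(-1, -1) = 0
  height(20) = 1 + max(0, 0) = 1
  height(28) = 1 + max(-1, -1) = 0
  height(29) = 1 + max(0, -1) = 1
  height(32) = 1 + max(1, -1) = 2
  height(46) = 1 + max(-1, -1) = 0
  height(38) = 1 + max(2, 0) = 3
  height(24) = 1 + max(1, 3) = 4
Height = 4


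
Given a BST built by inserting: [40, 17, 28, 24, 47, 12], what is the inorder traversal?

Tree insertion order: [40, 17, 28, 24, 47, 12]
Tree (level-order array): [40, 17, 47, 12, 28, None, None, None, None, 24]
Inorder traversal: [12, 17, 24, 28, 40, 47]


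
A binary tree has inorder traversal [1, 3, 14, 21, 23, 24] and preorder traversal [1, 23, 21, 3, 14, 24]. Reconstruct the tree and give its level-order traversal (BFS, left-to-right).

Inorder:  [1, 3, 14, 21, 23, 24]
Preorder: [1, 23, 21, 3, 14, 24]
Algorithm: preorder visits root first, so consume preorder in order;
for each root, split the current inorder slice at that value into
left-subtree inorder and right-subtree inorder, then recurse.
Recursive splits:
  root=1; inorder splits into left=[], right=[3, 14, 21, 23, 24]
  root=23; inorder splits into left=[3, 14, 21], right=[24]
  root=21; inorder splits into left=[3, 14], right=[]
  root=3; inorder splits into left=[], right=[14]
  root=14; inorder splits into left=[], right=[]
  root=24; inorder splits into left=[], right=[]
Reconstructed level-order: [1, 23, 21, 24, 3, 14]


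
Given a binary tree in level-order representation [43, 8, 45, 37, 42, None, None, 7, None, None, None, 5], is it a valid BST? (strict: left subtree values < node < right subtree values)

Level-order array: [43, 8, 45, 37, 42, None, None, 7, None, None, None, 5]
Validate using subtree bounds (lo, hi): at each node, require lo < value < hi,
then recurse left with hi=value and right with lo=value.
Preorder trace (stopping at first violation):
  at node 43 with bounds (-inf, +inf): OK
  at node 8 with bounds (-inf, 43): OK
  at node 37 with bounds (-inf, 8): VIOLATION
Node 37 violates its bound: not (-inf < 37 < 8).
Result: Not a valid BST


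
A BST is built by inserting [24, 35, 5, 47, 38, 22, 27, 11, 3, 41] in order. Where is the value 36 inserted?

Starting tree (level order): [24, 5, 35, 3, 22, 27, 47, None, None, 11, None, None, None, 38, None, None, None, None, 41]
Insertion path: 24 -> 35 -> 47 -> 38
Result: insert 36 as left child of 38
Final tree (level order): [24, 5, 35, 3, 22, 27, 47, None, None, 11, None, None, None, 38, None, None, None, 36, 41]


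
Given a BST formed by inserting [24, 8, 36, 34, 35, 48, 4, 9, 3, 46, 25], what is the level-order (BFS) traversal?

Tree insertion order: [24, 8, 36, 34, 35, 48, 4, 9, 3, 46, 25]
Tree (level-order array): [24, 8, 36, 4, 9, 34, 48, 3, None, None, None, 25, 35, 46]
BFS from the root, enqueuing left then right child of each popped node:
  queue [24] -> pop 24, enqueue [8, 36], visited so far: [24]
  queue [8, 36] -> pop 8, enqueue [4, 9], visited so far: [24, 8]
  queue [36, 4, 9] -> pop 36, enqueue [34, 48], visited so far: [24, 8, 36]
  queue [4, 9, 34, 48] -> pop 4, enqueue [3], visited so far: [24, 8, 36, 4]
  queue [9, 34, 48, 3] -> pop 9, enqueue [none], visited so far: [24, 8, 36, 4, 9]
  queue [34, 48, 3] -> pop 34, enqueue [25, 35], visited so far: [24, 8, 36, 4, 9, 34]
  queue [48, 3, 25, 35] -> pop 48, enqueue [46], visited so far: [24, 8, 36, 4, 9, 34, 48]
  queue [3, 25, 35, 46] -> pop 3, enqueue [none], visited so far: [24, 8, 36, 4, 9, 34, 48, 3]
  queue [25, 35, 46] -> pop 25, enqueue [none], visited so far: [24, 8, 36, 4, 9, 34, 48, 3, 25]
  queue [35, 46] -> pop 35, enqueue [none], visited so far: [24, 8, 36, 4, 9, 34, 48, 3, 25, 35]
  queue [46] -> pop 46, enqueue [none], visited so far: [24, 8, 36, 4, 9, 34, 48, 3, 25, 35, 46]
Result: [24, 8, 36, 4, 9, 34, 48, 3, 25, 35, 46]


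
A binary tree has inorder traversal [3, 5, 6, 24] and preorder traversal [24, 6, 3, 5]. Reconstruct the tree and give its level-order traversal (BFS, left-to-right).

Inorder:  [3, 5, 6, 24]
Preorder: [24, 6, 3, 5]
Algorithm: preorder visits root first, so consume preorder in order;
for each root, split the current inorder slice at that value into
left-subtree inorder and right-subtree inorder, then recurse.
Recursive splits:
  root=24; inorder splits into left=[3, 5, 6], right=[]
  root=6; inorder splits into left=[3, 5], right=[]
  root=3; inorder splits into left=[], right=[5]
  root=5; inorder splits into left=[], right=[]
Reconstructed level-order: [24, 6, 3, 5]


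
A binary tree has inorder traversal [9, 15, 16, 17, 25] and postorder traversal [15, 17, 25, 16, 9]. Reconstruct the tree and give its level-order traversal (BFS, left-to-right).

Inorder:   [9, 15, 16, 17, 25]
Postorder: [15, 17, 25, 16, 9]
Algorithm: postorder visits root last, so walk postorder right-to-left;
each value is the root of the current inorder slice — split it at that
value, recurse on the right subtree first, then the left.
Recursive splits:
  root=9; inorder splits into left=[], right=[15, 16, 17, 25]
  root=16; inorder splits into left=[15], right=[17, 25]
  root=25; inorder splits into left=[17], right=[]
  root=17; inorder splits into left=[], right=[]
  root=15; inorder splits into left=[], right=[]
Reconstructed level-order: [9, 16, 15, 25, 17]


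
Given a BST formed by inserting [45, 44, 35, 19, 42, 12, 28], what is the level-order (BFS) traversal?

Tree insertion order: [45, 44, 35, 19, 42, 12, 28]
Tree (level-order array): [45, 44, None, 35, None, 19, 42, 12, 28]
BFS from the root, enqueuing left then right child of each popped node:
  queue [45] -> pop 45, enqueue [44], visited so far: [45]
  queue [44] -> pop 44, enqueue [35], visited so far: [45, 44]
  queue [35] -> pop 35, enqueue [19, 42], visited so far: [45, 44, 35]
  queue [19, 42] -> pop 19, enqueue [12, 28], visited so far: [45, 44, 35, 19]
  queue [42, 12, 28] -> pop 42, enqueue [none], visited so far: [45, 44, 35, 19, 42]
  queue [12, 28] -> pop 12, enqueue [none], visited so far: [45, 44, 35, 19, 42, 12]
  queue [28] -> pop 28, enqueue [none], visited so far: [45, 44, 35, 19, 42, 12, 28]
Result: [45, 44, 35, 19, 42, 12, 28]


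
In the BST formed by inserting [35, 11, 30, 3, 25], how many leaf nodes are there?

Tree built from: [35, 11, 30, 3, 25]
Tree (level-order array): [35, 11, None, 3, 30, None, None, 25]
Rule: A leaf has 0 children.
Per-node child counts:
  node 35: 1 child(ren)
  node 11: 2 child(ren)
  node 3: 0 child(ren)
  node 30: 1 child(ren)
  node 25: 0 child(ren)
Matching nodes: [3, 25]
Count of leaf nodes: 2
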